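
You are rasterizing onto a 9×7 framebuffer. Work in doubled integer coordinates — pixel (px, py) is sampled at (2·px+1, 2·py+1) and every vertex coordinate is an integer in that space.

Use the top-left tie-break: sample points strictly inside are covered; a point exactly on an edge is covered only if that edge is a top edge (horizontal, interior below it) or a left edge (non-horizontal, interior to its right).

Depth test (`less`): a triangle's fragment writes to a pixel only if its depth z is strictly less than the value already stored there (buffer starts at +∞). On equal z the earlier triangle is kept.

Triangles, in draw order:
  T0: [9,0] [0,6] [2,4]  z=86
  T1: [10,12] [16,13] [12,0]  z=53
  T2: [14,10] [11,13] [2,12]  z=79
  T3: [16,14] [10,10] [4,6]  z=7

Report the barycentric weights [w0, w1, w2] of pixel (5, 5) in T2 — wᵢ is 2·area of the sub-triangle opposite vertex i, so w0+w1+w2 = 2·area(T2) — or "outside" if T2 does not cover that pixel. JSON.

T0:
  2·area = 6
  edge (9, 0)→(0, 6): d=(-9,6) right/bottom  bias=-1
  edge (0, 6)→(2, 4): d=(2,-2) top-left  bias=+0
  edge (2, 4)→(9, 0): d=(7,-4) top-left  bias=+0
    (2,0)@(5, 1): e=[15,0,-9] → .  [on edge]
    (1,1)@(3, 3): e=[9,0,-3] → .  [on edge]
    (0,2)@(1, 5): e=[3,0,3] → X  [on edge]
    (1,2)@(3, 5): e=[-9,4,11] → .
    (0,3)@(1, 7): e=[-15,4,17] → .
  covered (1 px):
    . . . . . . . . .
    . . . . . . . . .
    X . . . . . . . .
    . . . . . . . . .
    . . . . . . . . .
    . . . . . . . . .
    . . . . . . . . .
T1:
  2·area = 74  (B↔C swapped to make it positive)
  edge (10, 12)→(12, 0): d=(2,-12) top-left  bias=+0
  edge (12, 0)→(16, 13): d=(4,13) right/bottom  bias=-1
  edge (16, 13)→(10, 12): d=(-6,-1) top-left  bias=+0
    (6,2)@(13, 5): e=[22,7,45] → X
    (7,2)@(15, 5): e=[46,-19,47] → .
    (5,3)@(11, 7): e=[2,41,31] → X
    (7,3)@(15, 7): e=[50,-11,35] → .
    (5,4)@(11, 9): e=[6,49,19] → X
    (7,4)@(15, 9): e=[54,-3,23] → .
    (5,5)@(11, 11): e=[10,57,7] → X
    (7,5)@(15, 11): e=[58,5,11] → X
    (8,5)@(17, 11): e=[82,-21,13] → .
    (5,6)@(11, 13): e=[14,65,-5] → .
    (6,6)@(13, 13): e=[38,39,-3] → .
    (7,6)@(15, 13): e=[62,13,-1] → .
  covered (8 px):
    . . . . . . . . .
    . . . . . . . . .
    . . . . . . X . .
    . . . . . X X . .
    . . . . . X X . .
    . . . . . X X X .
    . . . . . . . . .
T2:
  2·area = 30
  edge (14, 10)→(11, 13): d=(-3,3) right/bottom  bias=-1
  edge (11, 13)→(2, 12): d=(-9,-1) top-left  bias=+0
  edge (2, 12)→(14, 10): d=(12,-2) top-left  bias=+0
    (8,3)@(17, 7): e=[0,60,-30] → .  [on edge]
    (7,4)@(15, 9): e=[0,40,-10] → .  [on edge]
    (4,5)@(9, 11): e=[12,16,2] → X
    (5,5)@(11, 11): e=[6,18,6] → X
    (6,5)@(13, 11): e=[0,20,10] → .  [on edge]
    (4,6)@(9, 13): e=[6,-2,26] → .
    (5,6)@(11, 13): e=[0,0,30] → .  [on edge]
  covered (2 px):
    . . . . . . . . .
    . . . . . . . . .
    . . . . . . . . .
    . . . . . . . . .
    . . . . . . . . .
    . . . . X X . . .
    . . . . . . . . .
T3:
  degenerate (2·area = 0) — covers nothing

Answer: [18,6,6]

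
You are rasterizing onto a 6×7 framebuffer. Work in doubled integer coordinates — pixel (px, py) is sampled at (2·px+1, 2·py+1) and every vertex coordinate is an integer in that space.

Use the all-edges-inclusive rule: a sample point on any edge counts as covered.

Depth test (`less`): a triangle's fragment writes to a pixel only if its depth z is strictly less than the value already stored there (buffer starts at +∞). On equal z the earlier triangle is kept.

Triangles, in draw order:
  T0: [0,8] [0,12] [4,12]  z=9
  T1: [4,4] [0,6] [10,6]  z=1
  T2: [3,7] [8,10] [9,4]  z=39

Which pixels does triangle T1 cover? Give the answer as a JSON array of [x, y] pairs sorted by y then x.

T0:
  2·area = 16  (B↔C swapped to make it positive)
  edge (0, 8)→(4, 12): d=(4,4) inclusive
  edge (4, 12)→(0, 12): d=(-4,0) inclusive
  edge (0, 12)→(0, 8): d=(0,-4) inclusive
    (0,4)@(1, 9): e=[0,12,4] → X  [on edge]
    (1,4)@(3, 9): e=[-8,12,12] → .
    (0,5)@(1, 11): e=[8,4,4] → X
    (1,5)@(3, 11): e=[0,4,12] → X  [on edge]
    (2,5)@(5, 11): e=[-8,4,20] → .
    (0,6)@(1, 13): e=[16,-4,4] → .
    (1,6)@(3, 13): e=[8,-4,12] → .
    (2,6)@(5, 13): e=[0,-4,20] → .  [on edge]
  covered (3 px):
    . . . . . .
    . . . . . .
    . . . . . .
    . . . . . .
    X . . . . .
    X X . . . .
    . . . . . .
T1:
  2·area = 20  (B↔C swapped to make it positive)
  edge (4, 4)→(10, 6): d=(6,2) inclusive
  edge (10, 6)→(0, 6): d=(-10,0) inclusive
  edge (0, 6)→(4, 4): d=(4,-2) inclusive
    (0,1)@(1, 3): e=[0,30,-10] → .  [on edge]
    (1,2)@(3, 5): e=[8,10,2] → X
    (2,2)@(5, 5): e=[4,10,6] → X
    (3,2)@(7, 5): e=[0,10,10] → X  [on edge]
    (4,2)@(9, 5): e=[-4,10,14] → .
    (1,3)@(3, 7): e=[20,-10,10] → .
    (2,3)@(5, 7): e=[16,-10,14] → .
    (3,3)@(7, 7): e=[12,-10,18] → .
  covered (3 px):
    . . . . . .
    . . . . . .
    . X X X . .
    . . . . . .
    . . . . . .
    . . . . . .
    . . . . . .
T2:
  2·area = 33  (B↔C swapped to make it positive)
  edge (3, 7)→(9, 4): d=(6,-3) inclusive
  edge (9, 4)→(8, 10): d=(-1,6) inclusive
  edge (8, 10)→(3, 7): d=(-5,-3) inclusive
    (5,1)@(11, 3): e=[0,-11,44] → .  [on edge]
    (3,2)@(7, 5): e=[0,11,22] → X  [on edge]
    (4,2)@(9, 5): e=[6,-1,28] → .
    (1,3)@(3, 7): e=[0,33,0] → X  [on edge]
    (2,3)@(5, 7): e=[6,21,6] → X
    (4,3)@(9, 7): e=[18,-3,18] → .
    (1,4)@(3, 9): e=[12,31,-10] → .
    (2,4)@(5, 9): e=[18,19,-4] → .
    (3,4)@(7, 9): e=[24,7,2] → X
    (4,4)@(9, 9): e=[30,-5,8] → .
    (3,5)@(7, 11): e=[36,5,-8] → .
  covered (5 px):
    . . . . . .
    . . . . . .
    . . . X . .
    . X X X . .
    . . . X . .
    . . . . . .
    . . . . . .

Final: [[1,2],[2,2],[3,2]]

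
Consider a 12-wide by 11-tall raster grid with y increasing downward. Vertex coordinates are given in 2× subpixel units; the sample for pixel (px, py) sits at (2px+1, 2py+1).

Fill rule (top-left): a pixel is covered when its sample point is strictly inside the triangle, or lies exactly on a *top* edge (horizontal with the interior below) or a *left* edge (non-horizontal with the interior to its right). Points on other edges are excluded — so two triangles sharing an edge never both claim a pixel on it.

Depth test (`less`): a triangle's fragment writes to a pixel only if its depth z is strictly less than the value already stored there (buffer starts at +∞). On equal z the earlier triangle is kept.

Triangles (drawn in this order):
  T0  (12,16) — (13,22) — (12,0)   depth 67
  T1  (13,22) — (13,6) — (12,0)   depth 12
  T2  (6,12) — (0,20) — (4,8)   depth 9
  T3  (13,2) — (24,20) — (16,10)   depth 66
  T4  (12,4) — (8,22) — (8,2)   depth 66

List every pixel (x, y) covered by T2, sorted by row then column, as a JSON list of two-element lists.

T0:
  2·area = 16  (B↔C swapped to make it positive)
  edge (12, 16)→(12, 0): d=(0,-16) top-left  bias=+0
  edge (12, 0)→(13, 22): d=(1,22) right/bottom  bias=-1
  edge (13, 22)→(12, 16): d=(-1,-6) top-left  bias=+0
  covered (0 px):
    · · · · · · · · · · · ·
    · · · · · · · · · · · ·
    · · · · · · · · · · · ·
    · · · · · · · · · · · ·
    · · · · · · · · · · · ·
    · · · · · · · · · · · ·
    · · · · · · · · · · · ·
    · · · · · · · · · · · ·
    · · · · · · · · · · · ·
    · · · · · · · · · · · ·
    · · · · · · · · · · · ·
T1:
  2·area = 16  (B↔C swapped to make it positive)
  edge (13, 22)→(12, 0): d=(-1,-22) top-left  bias=+0
  edge (12, 0)→(13, 6): d=(1,6) right/bottom  bias=-1
  edge (13, 6)→(13, 22): d=(0,16) right/bottom  bias=-1
    (6,0)@(13, 1): e=[21,-5,0] → ·  [on edge]
    (6,1)@(13, 3): e=[19,-3,0] → ·  [on edge]
    (6,2)@(13, 5): e=[17,-1,0] → ·  [on edge]
    (6,3)@(13, 7): e=[15,1,0] → ·  [on edge]
    (6,4)@(13, 9): e=[13,3,0] → ·  [on edge]
    (6,5)@(13, 11): e=[11,5,0] → ·  [on edge]
    (6,6)@(13, 13): e=[9,7,0] → ·  [on edge]
    (6,7)@(13, 15): e=[7,9,0] → ·  [on edge]
    (6,8)@(13, 17): e=[5,11,0] → ·  [on edge]
    (6,9)@(13, 19): e=[3,13,0] → ·  [on edge]
    (6,10)@(13, 21): e=[1,15,0] → ·  [on edge]
  covered (0 px):
    · · · · · · · · · · · ·
    · · · · · · · · · · · ·
    · · · · · · · · · · · ·
    · · · · · · · · · · · ·
    · · · · · · · · · · · ·
    · · · · · · · · · · · ·
    · · · · · · · · · · · ·
    · · · · · · · · · · · ·
    · · · · · · · · · · · ·
    · · · · · · · · · · · ·
    · · · · · · · · · · · ·
T2:
  2·area = 40
  edge (6, 12)→(0, 20): d=(-6,8) right/bottom  bias=-1
  edge (0, 20)→(4, 8): d=(4,-12) top-left  bias=+0
  edge (4, 8)→(6, 12): d=(2,4) right/bottom  bias=-1
    (2,2)@(5, 5): e=[50,0,-10] → ·  [on edge]
    (1,5)@(3, 11): e=[30,0,10] → █  [on edge]
    (2,5)@(5, 11): e=[14,24,2] → █
    (3,5)@(7, 11): e=[-2,48,-6] → ·
    (1,6)@(3, 13): e=[18,8,14] → █
    (3,6)@(7, 13): e=[-14,56,-2] → ·
    (1,7)@(3, 15): e=[6,16,18] → █
    (2,7)@(5, 15): e=[-10,40,10] → ·
    (0,8)@(1, 17): e=[10,0,30] → █  [on edge]
    (1,8)@(3, 17): e=[-6,24,22] → ·
    (0,9)@(1, 19): e=[-2,8,34] → ·
  covered (6 px):
    · · · · · · · · · · · ·
    · · · · · · · · · · · ·
    · · · · · · · · · · · ·
    · · · · · · · · · · · ·
    · · · · · · · · · · · ·
    · █ █ · · · · · · · · ·
    · █ █ · · · · · · · · ·
    · █ · · · · · · · · · ·
    █ · · · · · · · · · · ·
    · · · · · · · · · · · ·
    · · · · · · · · · · · ·
T3:
  2·area = 34
  edge (13, 2)→(24, 20): d=(11,18) right/bottom  bias=-1
  edge (24, 20)→(16, 10): d=(-8,-10) top-left  bias=+0
  edge (16, 10)→(13, 2): d=(-3,-8) top-left  bias=+0
    (7,3)@(15, 7): e=[19,14,1] → █
    (8,3)@(17, 7): e=[-17,34,17] → ·
    (7,4)@(15, 9): e=[41,-2,-5] → ·
    (8,4)@(17, 9): e=[5,18,11] → █
    (9,4)@(19, 9): e=[-31,38,27] → ·
    (8,5)@(17, 11): e=[27,2,5] → █
    (9,5)@(19, 11): e=[-9,22,21] → ·
    (8,6)@(17, 13): e=[49,-14,-1] → ·
    (9,6)@(19, 13): e=[13,6,15] → █
    (10,6)@(21, 13): e=[-23,26,31] → ·
    (9,7)@(19, 15): e=[35,-10,9] → ·
  covered (4 px):
    · · · · · · · · · · · ·
    · · · · · · · · · · · ·
    · · · · · · · · · · · ·
    · · · · · · · █ · · · ·
    · · · · · · · · █ · · ·
    · · · · · · · · █ · · ·
    · · · · · · · · · █ · ·
    · · · · · · · · · · · ·
    · · · · · · · · · · · ·
    · · · · · · · · · · · ·
    · · · · · · · · · · · ·
T4:
  2·area = 80
  edge (12, 4)→(8, 22): d=(-4,18) right/bottom  bias=-1
  edge (8, 22)→(8, 2): d=(0,-20) top-left  bias=+0
  edge (8, 2)→(12, 4): d=(4,2) right/bottom  bias=-1
    (4,1)@(9, 3): e=[58,20,2] → █
    (5,1)@(11, 3): e=[22,60,-2] → ·
    (4,2)@(9, 5): e=[50,20,10] → █
    (5,2)@(11, 5): e=[14,60,6] → █
    (6,2)@(13, 5): e=[-22,100,2] → ·
    (4,3)@(9, 7): e=[42,20,18] → █
    (6,3)@(13, 7): e=[-30,100,10] → ·
    (4,4)@(9, 9): e=[34,20,26] → █
    (5,4)@(11, 9): e=[-2,60,22] → ·
    (4,5)@(9, 11): e=[26,20,34] → █
    (5,5)@(11, 11): e=[-10,60,30] → ·
    (4,6)@(9, 13): e=[18,20,42] → █
  covered (10 px):
    · · · · · · · · · · · ·
    · · · · █ · · · · · · ·
    · · · · █ █ · · · · · ·
    · · · · █ █ · · · · · ·
    · · · · █ · · · · · · ·
    · · · · █ · · · · · · ·
    · · · · █ · · · · · · ·
    · · · · █ · · · · · · ·
    · · · · █ · · · · · · ·
    · · · · · · · · · · · ·
    · · · · · · · · · · · ·

Final: [[1,5],[2,5],[1,6],[2,6],[1,7],[0,8]]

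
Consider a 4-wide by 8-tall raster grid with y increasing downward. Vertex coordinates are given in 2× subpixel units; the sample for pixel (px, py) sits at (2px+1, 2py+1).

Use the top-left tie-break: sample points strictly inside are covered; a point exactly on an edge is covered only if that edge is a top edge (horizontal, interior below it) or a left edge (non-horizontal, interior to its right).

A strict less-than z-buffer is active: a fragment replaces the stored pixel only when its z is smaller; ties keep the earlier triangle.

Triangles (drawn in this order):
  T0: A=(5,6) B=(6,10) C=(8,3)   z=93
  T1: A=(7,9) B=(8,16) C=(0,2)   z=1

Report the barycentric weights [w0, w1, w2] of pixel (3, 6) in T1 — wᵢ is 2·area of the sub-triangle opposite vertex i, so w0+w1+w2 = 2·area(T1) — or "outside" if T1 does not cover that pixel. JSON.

T0:
  2·area = 15  (B↔C swapped to make it positive)
  edge (5, 6)→(8, 3): d=(3,-3) top-left  bias=+0
  edge (8, 3)→(6, 10): d=(-2,7) right/bottom  bias=-1
  edge (6, 10)→(5, 6): d=(-1,-4) top-left  bias=+0
    (3,2)@(7, 5): e=[3,3,9] → X
    (3,3)@(7, 7): e=[9,-1,7] → .
  covered (1 px):
    . . . .
    . . . .
    . . . X
    . . . .
    . . . .
    . . . .
    . . . .
    . . . .
T1:
  2·area = 42
  edge (7, 9)→(8, 16): d=(1,7) right/bottom  bias=-1
  edge (8, 16)→(0, 2): d=(-8,-14) top-left  bias=+0
  edge (0, 2)→(7, 9): d=(7,7) right/bottom  bias=-1
    (0,1)@(1, 3): e=[36,6,0] → .  [on edge]
    (1,2)@(3, 5): e=[24,18,0] → .  [on edge]
    (1,3)@(3, 7): e=[26,2,14] → X
    (2,3)@(5, 7): e=[12,30,0] → .  [on edge]
    (1,4)@(3, 9): e=[28,-14,28] → .
    (2,4)@(5, 9): e=[14,14,14] → X
    (3,4)@(7, 9): e=[0,42,0] → .  [on edge]
    (2,5)@(5, 11): e=[16,-2,28] → .
    (3,5)@(7, 11): e=[2,26,14] → X
    (3,6)@(7, 13): e=[4,10,28] → X
    (3,7)@(7, 15): e=[6,-6,42] → .
  covered (4 px):
    . . . .
    . . . .
    . . . .
    . X . .
    . . X .
    . . . X
    . . . X
    . . . .

Answer: [10,28,4]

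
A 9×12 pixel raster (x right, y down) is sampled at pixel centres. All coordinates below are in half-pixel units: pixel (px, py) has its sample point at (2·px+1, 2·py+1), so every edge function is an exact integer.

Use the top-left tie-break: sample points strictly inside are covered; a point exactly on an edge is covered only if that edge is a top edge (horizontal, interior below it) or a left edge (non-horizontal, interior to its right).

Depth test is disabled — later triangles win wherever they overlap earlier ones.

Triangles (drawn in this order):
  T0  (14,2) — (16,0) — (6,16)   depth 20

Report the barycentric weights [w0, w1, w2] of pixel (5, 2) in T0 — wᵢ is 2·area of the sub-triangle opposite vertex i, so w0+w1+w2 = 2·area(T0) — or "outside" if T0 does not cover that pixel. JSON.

T0:
  2·area = 12
  edge (14, 2)→(16, 0): d=(2,-2) top-left  bias=+0
  edge (16, 0)→(6, 16): d=(-10,16) right/bottom  bias=-1
  edge (6, 16)→(14, 2): d=(8,-14) top-left  bias=+0
    (7,0)@(15, 1): e=[0,6,6] → X  [on edge]
    (8,0)@(17, 1): e=[4,-26,34] → .
    (6,1)@(13, 3): e=[0,18,-6] → .  [on edge]
    (7,1)@(15, 3): e=[4,-14,22] → .
    (5,2)@(11, 5): e=[0,30,-18] → .  [on edge]
    (4,3)@(9, 7): e=[0,42,-30] → .  [on edge]
    (3,4)@(7, 9): e=[0,54,-42] → .  [on edge]
    (2,5)@(5, 11): e=[0,66,-54] → .  [on edge]
    (4,5)@(9, 11): e=[8,2,2] → X
    (5,5)@(11, 11): e=[12,-30,30] → .
    (1,6)@(3, 13): e=[0,78,-66] → .  [on edge]
    (4,6)@(9, 13): e=[12,-18,18] → .
    (0,7)@(1, 15): e=[0,90,-78] → .  [on edge]
  covered (2 px):
    . . . . . . . X .
    . . . . . . . . .
    . . . . . . . . .
    . . . . . . . . .
    . . . . . . . . .
    . . . . X . . . .
    . . . . . . . . .
    . . . . . . . . .
    . . . . . . . . .
    . . . . . . . . .
    . . . . . . . . .
    . . . . . . . . .

Final: "outside"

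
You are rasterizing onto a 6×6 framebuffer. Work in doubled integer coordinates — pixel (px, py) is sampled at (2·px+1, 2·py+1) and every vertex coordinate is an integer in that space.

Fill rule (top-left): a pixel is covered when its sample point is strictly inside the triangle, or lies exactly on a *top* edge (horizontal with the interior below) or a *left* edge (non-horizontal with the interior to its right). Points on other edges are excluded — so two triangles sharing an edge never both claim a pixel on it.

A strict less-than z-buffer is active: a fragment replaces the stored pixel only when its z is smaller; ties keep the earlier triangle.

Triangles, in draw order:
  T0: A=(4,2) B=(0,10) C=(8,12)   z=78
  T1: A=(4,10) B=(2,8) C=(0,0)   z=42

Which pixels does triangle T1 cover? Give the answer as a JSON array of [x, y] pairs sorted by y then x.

T0:
  2·area = 72  (B↔C swapped to make it positive)
  edge (4, 2)→(8, 12): d=(4,10) right/bottom  bias=-1
  edge (8, 12)→(0, 10): d=(-8,-2) top-left  bias=+0
  edge (0, 10)→(4, 2): d=(4,-8) top-left  bias=+0
    (1,2)@(3, 5): e=[22,46,4] → █
    (2,2)@(5, 5): e=[2,50,20] → █
    (3,2)@(7, 5): e=[-18,54,36] → ·
    (1,3)@(3, 7): e=[30,30,12] → █
    (3,3)@(7, 7): e=[-10,38,44] → ·
    (0,4)@(1, 9): e=[58,10,4] → █
    (3,4)@(7, 9): e=[-2,22,52] → ·
    (0,5)@(1, 11): e=[66,-6,12] → ·
    (1,5)@(3, 11): e=[46,-2,28] → ·
    (2,5)@(5, 11): e=[26,2,44] → █
    (3,5)@(7, 11): e=[6,6,60] → █
    (4,5)@(9, 11): e=[-14,10,76] → ·
  covered (9 px):
    · · · · · ·
    · · · · · ·
    · █ █ · · ·
    · █ █ · · ·
    █ █ █ · · ·
    · · █ █ · ·
T1:
  2·area = 12
  edge (4, 10)→(2, 8): d=(-2,-2) top-left  bias=+0
  edge (2, 8)→(0, 0): d=(-2,-8) top-left  bias=+0
  edge (0, 0)→(4, 10): d=(4,10) right/bottom  bias=-1
    (0,1)@(1, 3): e=[8,2,2] → █
    (1,1)@(3, 3): e=[12,18,-18] → ·
    (0,2)@(1, 5): e=[4,-2,10] → ·
    (0,3)@(1, 7): e=[0,-6,18] → ·  [on edge]
    (1,4)@(3, 9): e=[0,6,6] → █  [on edge]
    (2,4)@(5, 9): e=[4,22,-14] → ·
    (1,5)@(3, 11): e=[-4,2,14] → ·
    (2,5)@(5, 11): e=[0,18,-6] → ·  [on edge]
  covered (2 px):
    · · · · · ·
    █ · · · · ·
    · · · · · ·
    · · · · · ·
    · █ · · · ·
    · · · · · ·

Answer: [[0,1],[1,4]]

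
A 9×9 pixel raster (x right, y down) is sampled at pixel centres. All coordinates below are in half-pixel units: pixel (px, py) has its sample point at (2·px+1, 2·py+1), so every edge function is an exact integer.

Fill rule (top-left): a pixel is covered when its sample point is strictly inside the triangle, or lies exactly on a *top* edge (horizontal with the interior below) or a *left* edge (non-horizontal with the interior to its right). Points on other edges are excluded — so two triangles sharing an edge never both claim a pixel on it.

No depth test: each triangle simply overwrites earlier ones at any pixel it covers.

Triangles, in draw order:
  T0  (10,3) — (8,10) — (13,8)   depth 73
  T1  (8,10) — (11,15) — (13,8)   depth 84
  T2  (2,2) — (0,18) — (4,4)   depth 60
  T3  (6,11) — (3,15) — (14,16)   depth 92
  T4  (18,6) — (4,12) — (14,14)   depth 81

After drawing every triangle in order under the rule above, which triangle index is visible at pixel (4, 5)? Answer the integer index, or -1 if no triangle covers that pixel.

T0:
  2·area = 31  (B↔C swapped to make it positive)
  edge (10, 3)→(13, 8): d=(3,5) right/bottom  bias=-1
  edge (13, 8)→(8, 10): d=(-5,2) right/bottom  bias=-1
  edge (8, 10)→(10, 3): d=(2,-7) top-left  bias=+0
    (5,2)@(11, 5): e=[1,19,11] → #
    (6,2)@(13, 5): e=[-9,15,25] → ·
    (4,3)@(9, 7): e=[17,13,1] → #
    (6,3)@(13, 7): e=[-3,5,29] → ·
    (4,4)@(9, 9): e=[23,3,5] → #
    (5,4)@(11, 9): e=[13,-1,19] → ·
    (4,5)@(9, 11): e=[29,-7,9] → ·
  covered (4 px):
    · · · · · · · · ·
    · · · · · · · · ·
    · · · · · # · · ·
    · · · · # # · · ·
    · · · · # · · · ·
    · · · · · · · · ·
    · · · · · · · · ·
    · · · · · · · · ·
    · · · · · · · · ·
T1:
  2·area = 31  (B↔C swapped to make it positive)
  edge (8, 10)→(13, 8): d=(5,-2) top-left  bias=+0
  edge (13, 8)→(11, 15): d=(-2,7) right/bottom  bias=-1
  edge (11, 15)→(8, 10): d=(-3,-5) top-left  bias=+0
    (7,0)@(15, 1): e=[-31,0,62] → ·  [on edge]
    (2,2)@(5, 5): e=[-31,62,0] → ·  [on edge]
    (5,4)@(11, 9): e=[1,12,18] → #
    (6,4)@(13, 9): e=[5,-2,28] → ·
    (4,5)@(9, 11): e=[7,22,2] → #
    (6,5)@(13, 11): e=[15,-6,22] → ·
    (4,6)@(9, 13): e=[17,18,-4] → ·
    (5,6)@(11, 13): e=[21,4,6] → #
    (6,6)@(13, 13): e=[25,-10,16] → ·
    (5,7)@(11, 15): e=[31,0,0] → ·  [on edge]
  covered (4 px):
    · · · · · · · · ·
    · · · · · · · · ·
    · · · · · · · · ·
    · · · · · · · · ·
    · · · · · # · · ·
    · · · · # # · · ·
    · · · · · # · · ·
    · · · · · · · · ·
    · · · · · · · · ·
T2:
  2·area = 36  (B↔C swapped to make it positive)
  edge (2, 2)→(4, 4): d=(2,2) right/bottom  bias=-1
  edge (4, 4)→(0, 18): d=(-4,14) right/bottom  bias=-1
  edge (0, 18)→(2, 2): d=(2,-16) top-left  bias=+0
    (0,0)@(1, 1): e=[0,54,-18] → ·  [on edge]
    (1,1)@(3, 3): e=[0,18,18] → ·  [on edge]
    (1,2)@(3, 5): e=[4,10,22] → #
    (2,2)@(5, 5): e=[0,-18,54] → ·  [on edge]
    (1,3)@(3, 7): e=[8,2,26] → #
    (2,3)@(5, 7): e=[4,-26,58] → ·
    (3,3)@(7, 7): e=[0,-54,90] → ·  [on edge]
    (1,4)@(3, 9): e=[12,-6,30] → ·
    (4,4)@(9, 9): e=[0,-90,126] → ·  [on edge]
    (0,5)@(1, 11): e=[20,14,2] → #
    (1,5)@(3, 11): e=[16,-14,34] → ·
    (5,5)@(11, 11): e=[0,-126,162] → ·  [on edge]
    (6,6)@(13, 13): e=[0,-162,198] → ·  [on edge]
    (7,7)@(15, 15): e=[0,-198,234] → ·  [on edge]
    (8,8)@(17, 17): e=[0,-234,270] → ·  [on edge]
  covered (4 px):
    · · · · · · · · ·
    · · · · · · · · ·
    · # · · · · · · ·
    · # · · · · · · ·
    · · · · · · · · ·
    # · · · · · · · ·
    # · · · · · · · ·
    · · · · · · · · ·
    · · · · · · · · ·
T3:
  2·area = 47  (B↔C swapped to make it positive)
  edge (6, 11)→(14, 16): d=(8,5) right/bottom  bias=-1
  edge (14, 16)→(3, 15): d=(-11,-1) top-left  bias=+0
  edge (3, 15)→(6, 11): d=(3,-4) top-left  bias=+0
    (4,3)@(9, 7): e=[-47,94,0] → ·  [on edge]
    (2,6)@(5, 13): e=[21,24,2] → #
    (3,6)@(7, 13): e=[11,26,10] → #
    (4,6)@(9, 13): e=[1,28,18] → #
    (5,6)@(11, 13): e=[-9,30,26] → ·
    (1,7)@(3, 15): e=[47,0,0] → #  [on edge]
    (5,7)@(11, 15): e=[7,8,32] → #
    (6,7)@(13, 15): e=[-3,10,40] → ·
    (1,8)@(3, 17): e=[63,-22,6] → ·
    (2,8)@(5, 17): e=[53,-20,14] → ·
    (3,8)@(7, 17): e=[43,-18,22] → ·
    (4,8)@(9, 17): e=[33,-16,30] → ·
  covered (8 px):
    · · · · · · · · ·
    · · · · · · · · ·
    · · · · · · · · ·
    · · · · · · · · ·
    · · · · · · · · ·
    · · · · · · · · ·
    · · # # # · · · ·
    · # # # # # · · ·
    · · · · · · · · ·
T4:
  2·area = 88  (B↔C swapped to make it positive)
  edge (18, 6)→(14, 14): d=(-4,8) right/bottom  bias=-1
  edge (14, 14)→(4, 12): d=(-10,-2) top-left  bias=+0
  edge (4, 12)→(18, 6): d=(14,-6) top-left  bias=+0
    (8,3)@(17, 7): e=[4,76,8] → #
    (5,4)@(11, 9): e=[44,44,0] → #  [on edge]
    (6,4)@(13, 9): e=[28,48,12] → #
    (7,4)@(15, 9): e=[12,52,24] → #
    (8,4)@(17, 9): e=[-4,56,36] → ·
    (3,5)@(7, 11): e=[68,16,4] → #
    (4,5)@(9, 11): e=[52,20,16] → #
    (8,5)@(17, 11): e=[-12,36,64] → ·
    (3,6)@(7, 13): e=[60,-4,32] → ·
    (4,6)@(9, 13): e=[44,0,44] → #  [on edge]
    (7,6)@(15, 13): e=[-4,12,80] → ·
    (4,7)@(9, 15): e=[36,-20,72] → ·
  covered (12 px):
    · · · · · · · · ·
    · · · · · · · · ·
    · · · · · · · · ·
    · · · · · · · · #
    · · · · · # # # ·
    · · · # # # # # ·
    · · · · # # # · ·
    · · · · · · · · ·
    · · · · · · · · ·

Z-buffer (winner per pixel, '.' = empty):
  . . . . . . . . .
  . . . . . . . . .
  . 2 . . . 0 . . .
  . 2 . . 0 0 . . 4
  . . . . 0 4 4 4 .
  2 . . 4 4 4 4 4 .
  2 . 3 3 4 4 4 . .
  . 3 3 3 3 3 . . .
  . . . . . . . . .

Final: 4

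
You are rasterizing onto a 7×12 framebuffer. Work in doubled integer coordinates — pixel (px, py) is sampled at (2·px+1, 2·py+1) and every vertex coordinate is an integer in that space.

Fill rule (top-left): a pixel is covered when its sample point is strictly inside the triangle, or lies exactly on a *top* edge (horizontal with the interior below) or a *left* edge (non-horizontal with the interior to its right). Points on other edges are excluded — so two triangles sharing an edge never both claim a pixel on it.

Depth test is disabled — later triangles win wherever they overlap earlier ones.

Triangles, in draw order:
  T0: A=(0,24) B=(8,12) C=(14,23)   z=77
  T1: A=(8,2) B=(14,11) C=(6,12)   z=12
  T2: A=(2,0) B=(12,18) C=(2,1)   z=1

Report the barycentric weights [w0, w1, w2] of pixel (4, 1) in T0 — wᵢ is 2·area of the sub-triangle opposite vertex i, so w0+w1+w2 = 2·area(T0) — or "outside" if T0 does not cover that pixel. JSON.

T0:
  2·area = 160
  edge (0, 24)→(8, 12): d=(8,-12) top-left  bias=+0
  edge (8, 12)→(14, 23): d=(6,11) right/bottom  bias=-1
  edge (14, 23)→(0, 24): d=(-14,1) right/bottom  bias=-1
    (3,7)@(7, 15): e=[12,29,119] → █
    (4,7)@(9, 15): e=[36,7,117] → █
    (5,7)@(11, 15): e=[60,-15,115] → ·
    (2,8)@(5, 17): e=[4,63,93] → █
    (5,8)@(11, 17): e=[76,-3,87] → ·
    (2,9)@(5, 19): e=[20,75,65] → █
    (5,9)@(11, 19): e=[92,9,59] → █
    (6,9)@(13, 19): e=[116,-13,57] → ·
    (1,10)@(3, 21): e=[12,109,39] → █
    (6,10)@(13, 21): e=[132,-1,29] → ·
    (0,11)@(1, 23): e=[4,143,13] → █
    (6,11)@(13, 23): e=[148,11,1] → █
  covered (21 px):
    · · · · · · ·
    · · · · · · ·
    · · · · · · ·
    · · · · · · ·
    · · · · · · ·
    · · · · · · ·
    · · · · · · ·
    · · · █ █ · ·
    · · █ █ █ · ·
    · · █ █ █ █ ·
    · █ █ █ █ █ ·
    █ █ █ █ █ █ █
T1:
  2·area = 78
  edge (8, 2)→(14, 11): d=(6,9) right/bottom  bias=-1
  edge (14, 11)→(6, 12): d=(-8,1) right/bottom  bias=-1
  edge (6, 12)→(8, 2): d=(2,-10) top-left  bias=+0
    (4,2)@(9, 5): e=[9,53,16] → █
    (5,2)@(11, 5): e=[-9,51,36] → ·
    (3,3)@(7, 7): e=[39,39,0] → █  [on edge]
    (5,3)@(11, 7): e=[3,35,40] → █
    (6,3)@(13, 7): e=[-15,33,60] → ·
    (3,4)@(7, 9): e=[51,23,4] → █
    (6,4)@(13, 9): e=[-3,17,64] → ·
    (3,5)@(7, 11): e=[63,7,8] → █
    (6,5)@(13, 11): e=[9,1,68] → █
    (3,6)@(7, 13): e=[75,-9,12] → ·
    (4,6)@(9, 13): e=[57,-11,32] → ·
    (5,6)@(11, 13): e=[39,-13,52] → ·
    (2,8)@(5, 17): e=[117,-39,0] → ·  [on edge]
  covered (11 px):
    · · · · · · ·
    · · · · · · ·
    · · · · █ · ·
    · · · █ █ █ ·
    · · · █ █ █ ·
    · · · █ █ █ █
    · · · · · · ·
    · · · · · · ·
    · · · · · · ·
    · · · · · · ·
    · · · · · · ·
    · · · · · · ·
T2:
  2·area = 10
  edge (2, 0)→(12, 18): d=(10,18) right/bottom  bias=-1
  edge (12, 18)→(2, 1): d=(-10,-17) top-left  bias=+0
  edge (2, 1)→(2, 0): d=(0,-1) top-left  bias=+0
    (3,4)@(7, 9): e=[0,5,5] → ·  [on edge]
  covered (0 px):
    · · · · · · ·
    · · · · · · ·
    · · · · · · ·
    · · · · · · ·
    · · · · · · ·
    · · · · · · ·
    · · · · · · ·
    · · · · · · ·
    · · · · · · ·
    · · · · · · ·
    · · · · · · ·
    · · · · · · ·

Final: "outside"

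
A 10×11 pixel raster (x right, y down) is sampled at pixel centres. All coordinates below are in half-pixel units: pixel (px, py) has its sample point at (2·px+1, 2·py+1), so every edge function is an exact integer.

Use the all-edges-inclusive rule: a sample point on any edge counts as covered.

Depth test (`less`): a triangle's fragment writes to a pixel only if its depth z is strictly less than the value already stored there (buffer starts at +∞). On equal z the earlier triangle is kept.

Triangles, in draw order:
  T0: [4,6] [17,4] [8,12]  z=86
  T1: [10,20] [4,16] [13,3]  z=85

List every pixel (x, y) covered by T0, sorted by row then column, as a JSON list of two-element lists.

T0:
  2·area = 86
  edge (4, 6)→(17, 4): d=(13,-2) inclusive
  edge (17, 4)→(8, 12): d=(-9,8) inclusive
  edge (8, 12)→(4, 6): d=(-4,-6) inclusive
    (5,2)@(11, 5): e=[1,39,46] → █
    (6,2)@(13, 5): e=[5,23,58] → █
    (7,2)@(15, 5): e=[9,7,70] → █
    (8,2)@(17, 5): e=[13,-9,82] → ·
    (2,3)@(5, 7): e=[15,69,2] → █
    (3,3)@(7, 7): e=[19,53,14] → █
    (4,3)@(9, 7): e=[23,37,26] → █
    (7,3)@(15, 7): e=[35,-11,62] → ·
    (2,4)@(5, 9): e=[41,51,-6] → ·
    (3,4)@(7, 9): e=[45,35,6] → █
    (6,4)@(13, 9): e=[57,-13,42] → ·
    (3,5)@(7, 11): e=[71,17,-2] → ·
  covered (12 px):
    · · · · · · · · · ·
    · · · · · · · · · ·
    · · · · · █ █ █ · ·
    · · █ █ █ █ █ · · ·
    · · · █ █ █ · · · ·
    · · · · █ · · · · ·
    · · · · · · · · · ·
    · · · · · · · · · ·
    · · · · · · · · · ·
    · · · · · · · · · ·
    · · · · · · · · · ·
T1:
  2·area = 114
  edge (10, 20)→(4, 16): d=(-6,-4) inclusive
  edge (4, 16)→(13, 3): d=(9,-13) inclusive
  edge (13, 3)→(10, 20): d=(-3,17) inclusive
    (6,1)@(13, 3): e=[114,0,0] → █  [on edge]
    (7,1)@(15, 3): e=[122,26,-34] → ·
    (6,2)@(13, 5): e=[102,18,-6] → ·
    (5,3)@(11, 7): e=[82,10,22] → █
    (6,3)@(13, 7): e=[90,36,-12] → ·
    (4,4)@(9, 9): e=[62,2,50] → █
    (6,4)@(13, 9): e=[78,54,-18] → ·
    (4,5)@(9, 11): e=[50,20,44] → █
    (6,5)@(13, 11): e=[66,72,-24] → ·
    (3,6)@(7, 13): e=[30,12,72] → █
    (6,6)@(13, 13): e=[54,90,-30] → ·
    (2,7)@(5, 15): e=[10,4,100] → █
  covered (15 px):
    · · · · · · · · · ·
    · · · · · · █ · · ·
    · · · · · · · · · ·
    · · · · · █ · · · ·
    · · · · █ █ · · · ·
    · · · · █ █ · · · ·
    · · · █ █ █ · · · ·
    · · █ █ █ · · · · ·
    · · · █ █ · · · · ·
    · · · · █ · · · · ·
    · · · · · · · · · ·

Result: [[5,2],[6,2],[7,2],[2,3],[3,3],[4,3],[5,3],[6,3],[3,4],[4,4],[5,4],[4,5]]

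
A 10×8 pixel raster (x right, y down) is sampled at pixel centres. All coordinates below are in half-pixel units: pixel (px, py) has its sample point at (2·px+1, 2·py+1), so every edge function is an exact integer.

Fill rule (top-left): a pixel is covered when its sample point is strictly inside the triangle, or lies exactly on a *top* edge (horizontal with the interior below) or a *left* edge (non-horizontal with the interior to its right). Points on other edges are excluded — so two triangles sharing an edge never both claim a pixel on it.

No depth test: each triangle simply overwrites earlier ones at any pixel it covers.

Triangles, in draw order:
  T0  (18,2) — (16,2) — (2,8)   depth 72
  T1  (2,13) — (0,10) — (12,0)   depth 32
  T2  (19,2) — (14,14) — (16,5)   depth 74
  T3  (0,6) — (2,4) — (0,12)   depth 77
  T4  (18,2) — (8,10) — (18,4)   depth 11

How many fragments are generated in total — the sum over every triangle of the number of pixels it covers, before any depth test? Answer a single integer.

T0:
  2·area = 12  (B↔C swapped to make it positive)
  edge (18, 2)→(2, 8): d=(-16,6) right/bottom  bias=-1
  edge (2, 8)→(16, 2): d=(14,-6) top-left  bias=+0
  edge (16, 2)→(18, 2): d=(2,0) top-left  bias=+0
    (7,1)@(15, 3): e=[2,8,2] → #
    (8,1)@(17, 3): e=[-10,20,2] → ·
    (4,2)@(9, 5): e=[6,0,6] → #  [on edge]
    (5,2)@(11, 5): e=[-6,12,6] → ·
    (7,2)@(15, 5): e=[-30,36,6] → ·
    (4,3)@(9, 7): e=[-26,28,10] → ·
  covered (2 px):
    · · · · · · · · · ·
    · · · · · · · # · ·
    · · · · # · · · · ·
    · · · · · · · · · ·
    · · · · · · · · · ·
    · · · · · · · · · ·
    · · · · · · · · · ·
    · · · · · · · · · ·
T1:
  2·area = 56
  edge (2, 13)→(0, 10): d=(-2,-3) top-left  bias=+0
  edge (0, 10)→(12, 0): d=(12,-10) top-left  bias=+0
  edge (12, 0)→(2, 13): d=(-10,13) right/bottom  bias=-1
    (5,0)@(11, 1): e=[51,2,3] → #
    (6,0)@(13, 1): e=[57,22,-23] → ·
    (4,1)@(9, 3): e=[41,6,9] → #
    (5,1)@(11, 3): e=[47,26,-17] → ·
    (3,2)@(7, 5): e=[31,10,15] → #
    (4,2)@(9, 5): e=[37,30,-11] → ·
    (2,3)@(5, 7): e=[21,14,21] → #
    (3,3)@(7, 7): e=[27,34,-5] → ·
    (1,4)@(3, 9): e=[11,18,27] → #
    (3,4)@(7, 9): e=[23,58,-25] → ·
    (0,5)@(1, 11): e=[1,22,33] → #
    (2,5)@(5, 11): e=[13,62,-19] → ·
  covered (8 px):
    · · · · · # · · · ·
    · · · · # · · · · ·
    · · · # · · · · · ·
    · · # · · · · · · ·
    · # # · · · · · · ·
    # # · · · · · · · ·
    · · · · · · · · · ·
    · · · · · · · · · ·
T2:
  2·area = 21
  edge (19, 2)→(14, 14): d=(-5,12) right/bottom  bias=-1
  edge (14, 14)→(16, 5): d=(2,-9) top-left  bias=+0
  edge (16, 5)→(19, 2): d=(3,-3) top-left  bias=+0
    (8,2)@(17, 5): e=[9,9,3] → #
    (9,2)@(19, 5): e=[-15,27,9] → ·
    (8,3)@(17, 7): e=[-1,13,9] → ·
    (7,5)@(15, 11): e=[3,3,15] → #
    (8,5)@(17, 11): e=[-21,21,21] → ·
    (7,6)@(15, 13): e=[-7,7,21] → ·
  covered (2 px):
    · · · · · · · · · ·
    · · · · · · · · · ·
    · · · · · · · · # ·
    · · · · · · · · · ·
    · · · · · · · · · ·
    · · · · · · · # · ·
    · · · · · · · · · ·
    · · · · · · · · · ·
T3:
  2·area = 12
  edge (0, 6)→(2, 4): d=(2,-2) top-left  bias=+0
  edge (2, 4)→(0, 12): d=(-2,8) right/bottom  bias=-1
  edge (0, 12)→(0, 6): d=(0,-6) top-left  bias=+0
    (2,0)@(5, 1): e=[0,-18,30] → ·  [on edge]
    (1,1)@(3, 3): e=[0,-6,18] → ·  [on edge]
    (0,2)@(1, 5): e=[0,6,6] → #  [on edge]
    (1,2)@(3, 5): e=[4,-10,18] → ·
    (0,3)@(1, 7): e=[4,2,6] → #
    (1,3)@(3, 7): e=[8,-14,18] → ·
    (0,4)@(1, 9): e=[8,-2,6] → ·
  covered (2 px):
    · · · · · · · · · ·
    · · · · · · · · · ·
    # · · · · · · · · ·
    # · · · · · · · · ·
    · · · · · · · · · ·
    · · · · · · · · · ·
    · · · · · · · · · ·
    · · · · · · · · · ·
T4:
  2·area = 20  (B↔C swapped to make it positive)
  edge (18, 2)→(18, 4): d=(0,2) right/bottom  bias=-1
  edge (18, 4)→(8, 10): d=(-10,6) right/bottom  bias=-1
  edge (8, 10)→(18, 2): d=(10,-8) top-left  bias=+0
    (8,1)@(17, 3): e=[2,16,2] → #
    (9,1)@(19, 3): e=[-2,4,18] → ·
    (7,2)@(15, 5): e=[6,8,6] → #
    (8,2)@(17, 5): e=[2,-4,22] → ·
    (6,3)@(13, 7): e=[10,0,10] → ·  [on edge]
    (7,3)@(15, 7): e=[6,-12,26] → ·
    (1,6)@(3, 13): e=[30,0,-10] → ·  [on edge]
  covered (2 px):
    · · · · · · · · · ·
    · · · · · · · · # ·
    · · · · · · · # · ·
    · · · · · · · · · ·
    · · · · · · · · · ·
    · · · · · · · · · ·
    · · · · · · · · · ·
    · · · · · · · · · ·

Result: 16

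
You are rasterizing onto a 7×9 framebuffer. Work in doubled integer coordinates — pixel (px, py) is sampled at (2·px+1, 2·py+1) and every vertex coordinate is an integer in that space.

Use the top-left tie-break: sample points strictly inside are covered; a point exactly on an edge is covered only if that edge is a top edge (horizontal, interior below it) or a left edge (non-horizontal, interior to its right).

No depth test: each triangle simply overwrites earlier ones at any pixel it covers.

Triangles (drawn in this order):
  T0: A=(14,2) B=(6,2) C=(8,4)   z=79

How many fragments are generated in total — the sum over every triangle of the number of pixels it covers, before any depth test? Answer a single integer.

T0:
  2·area = 16  (B↔C swapped to make it positive)
  edge (14, 2)→(8, 4): d=(-6,2) right/bottom  bias=-1
  edge (8, 4)→(6, 2): d=(-2,-2) top-left  bias=+0
  edge (6, 2)→(14, 2): d=(8,0) top-left  bias=+0
    (2,0)@(5, 1): e=[24,0,-8] → ·  [on edge]
    (3,1)@(7, 3): e=[8,0,8] → #  [on edge]
    (4,1)@(9, 3): e=[4,4,8] → #
    (5,1)@(11, 3): e=[0,8,8] → ·  [on edge]
    (2,2)@(5, 5): e=[0,-8,24] → ·  [on edge]
    (3,2)@(7, 5): e=[-4,-4,24] → ·
    (4,2)@(9, 5): e=[-8,0,24] → ·  [on edge]
    (5,3)@(11, 7): e=[-24,0,40] → ·  [on edge]
    (6,4)@(13, 9): e=[-40,0,56] → ·  [on edge]
  covered (2 px):
    · · · · · · ·
    · · · # # · ·
    · · · · · · ·
    · · · · · · ·
    · · · · · · ·
    · · · · · · ·
    · · · · · · ·
    · · · · · · ·
    · · · · · · ·

Answer: 2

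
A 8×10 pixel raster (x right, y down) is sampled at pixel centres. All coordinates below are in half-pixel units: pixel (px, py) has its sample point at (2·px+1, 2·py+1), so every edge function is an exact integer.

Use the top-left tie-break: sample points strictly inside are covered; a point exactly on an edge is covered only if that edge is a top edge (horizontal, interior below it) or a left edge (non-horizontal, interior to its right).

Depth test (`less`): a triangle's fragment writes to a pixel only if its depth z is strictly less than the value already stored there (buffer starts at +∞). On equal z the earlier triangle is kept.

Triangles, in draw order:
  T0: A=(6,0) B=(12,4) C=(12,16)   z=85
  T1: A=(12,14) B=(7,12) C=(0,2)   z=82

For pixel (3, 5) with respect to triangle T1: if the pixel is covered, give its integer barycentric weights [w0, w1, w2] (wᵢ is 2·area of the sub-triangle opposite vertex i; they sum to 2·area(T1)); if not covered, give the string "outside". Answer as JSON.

T0:
  2·area = 72
  edge (6, 0)→(12, 4): d=(6,4) right/bottom  bias=-1
  edge (12, 4)→(12, 16): d=(0,12) right/bottom  bias=-1
  edge (12, 16)→(6, 0): d=(-6,-16) top-left  bias=+0
    (3,0)@(7, 1): e=[2,60,10] → █
    (4,0)@(9, 1): e=[-6,36,42] → ·
    (3,1)@(7, 3): e=[14,60,-2] → ·
    (4,1)@(9, 3): e=[6,36,30] → █
    (5,1)@(11, 3): e=[-2,12,62] → ·
    (4,2)@(9, 5): e=[18,36,18] → █
    (5,2)@(11, 5): e=[10,12,50] → █
    (6,2)@(13, 5): e=[2,-12,82] → ·
    (4,3)@(9, 7): e=[30,36,6] → █
    (6,3)@(13, 7): e=[14,-12,70] → ·
    (4,4)@(9, 9): e=[42,36,-6] → ·
    (5,4)@(11, 9): e=[34,12,26] → █
  covered (9 px):
    · · · █ · · · ·
    · · · · █ · · ·
    · · · · █ █ · ·
    · · · · █ █ · ·
    · · · · · █ · ·
    · · · · · █ · ·
    · · · · · █ · ·
    · · · · · · · ·
    · · · · · · · ·
    · · · · · · · ·
T1:
  2·area = 36
  edge (12, 14)→(7, 12): d=(-5,-2) top-left  bias=+0
  edge (7, 12)→(0, 2): d=(-7,-10) top-left  bias=+0
  edge (0, 2)→(12, 14): d=(12,12) right/bottom  bias=-1
    (0,1)@(1, 3): e=[33,3,0] → ·  [on edge]
    (1,2)@(3, 5): e=[27,9,0] → ·  [on edge]
    (2,3)@(5, 7): e=[21,15,0] → ·  [on edge]
    (2,4)@(5, 9): e=[11,1,24] → █
    (3,4)@(7, 9): e=[15,21,0] → ·  [on edge]
    (2,5)@(5, 11): e=[1,-13,48] → ·
    (3,5)@(7, 11): e=[5,7,24] → █
    (4,5)@(9, 11): e=[9,27,0] → ·  [on edge]
    (3,6)@(7, 13): e=[-5,-7,48] → ·
    (5,6)@(11, 13): e=[3,33,0] → ·  [on edge]
    (6,7)@(13, 15): e=[-3,39,0] → ·  [on edge]
    (7,8)@(15, 17): e=[-9,45,0] → ·  [on edge]
  covered (2 px):
    · · · · · · · ·
    · · · · · · · ·
    · · · · · · · ·
    · · · · · · · ·
    · · █ · · · · ·
    · · · █ · · · ·
    · · · · · · · ·
    · · · · · · · ·
    · · · · · · · ·
    · · · · · · · ·

Answer: [7,24,5]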